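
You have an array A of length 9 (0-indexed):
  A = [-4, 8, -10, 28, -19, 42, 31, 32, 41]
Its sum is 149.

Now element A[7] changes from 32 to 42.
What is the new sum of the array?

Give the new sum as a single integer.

Old value at index 7: 32
New value at index 7: 42
Delta = 42 - 32 = 10
New sum = old_sum + delta = 149 + (10) = 159

Answer: 159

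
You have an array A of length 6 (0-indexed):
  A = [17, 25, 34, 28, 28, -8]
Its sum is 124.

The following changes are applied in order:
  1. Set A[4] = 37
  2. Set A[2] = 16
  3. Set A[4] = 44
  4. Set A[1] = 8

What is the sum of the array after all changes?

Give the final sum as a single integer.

Answer: 105

Derivation:
Initial sum: 124
Change 1: A[4] 28 -> 37, delta = 9, sum = 133
Change 2: A[2] 34 -> 16, delta = -18, sum = 115
Change 3: A[4] 37 -> 44, delta = 7, sum = 122
Change 4: A[1] 25 -> 8, delta = -17, sum = 105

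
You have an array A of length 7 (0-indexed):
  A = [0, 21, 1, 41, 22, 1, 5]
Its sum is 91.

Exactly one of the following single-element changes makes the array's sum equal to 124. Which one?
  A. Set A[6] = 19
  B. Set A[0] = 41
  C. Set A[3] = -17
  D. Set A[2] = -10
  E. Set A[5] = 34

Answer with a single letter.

Answer: E

Derivation:
Option A: A[6] 5->19, delta=14, new_sum=91+(14)=105
Option B: A[0] 0->41, delta=41, new_sum=91+(41)=132
Option C: A[3] 41->-17, delta=-58, new_sum=91+(-58)=33
Option D: A[2] 1->-10, delta=-11, new_sum=91+(-11)=80
Option E: A[5] 1->34, delta=33, new_sum=91+(33)=124 <-- matches target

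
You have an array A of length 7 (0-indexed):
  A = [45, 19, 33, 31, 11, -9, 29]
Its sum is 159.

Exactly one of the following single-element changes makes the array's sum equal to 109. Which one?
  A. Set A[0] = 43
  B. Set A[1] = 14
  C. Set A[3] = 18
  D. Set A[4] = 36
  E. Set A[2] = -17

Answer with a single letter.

Answer: E

Derivation:
Option A: A[0] 45->43, delta=-2, new_sum=159+(-2)=157
Option B: A[1] 19->14, delta=-5, new_sum=159+(-5)=154
Option C: A[3] 31->18, delta=-13, new_sum=159+(-13)=146
Option D: A[4] 11->36, delta=25, new_sum=159+(25)=184
Option E: A[2] 33->-17, delta=-50, new_sum=159+(-50)=109 <-- matches target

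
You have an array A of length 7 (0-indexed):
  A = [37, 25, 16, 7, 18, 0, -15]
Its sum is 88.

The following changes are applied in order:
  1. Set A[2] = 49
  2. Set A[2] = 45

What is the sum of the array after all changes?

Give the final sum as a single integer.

Initial sum: 88
Change 1: A[2] 16 -> 49, delta = 33, sum = 121
Change 2: A[2] 49 -> 45, delta = -4, sum = 117

Answer: 117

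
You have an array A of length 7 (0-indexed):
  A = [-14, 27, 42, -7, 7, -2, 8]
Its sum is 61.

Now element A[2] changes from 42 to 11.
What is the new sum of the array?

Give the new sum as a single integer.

Old value at index 2: 42
New value at index 2: 11
Delta = 11 - 42 = -31
New sum = old_sum + delta = 61 + (-31) = 30

Answer: 30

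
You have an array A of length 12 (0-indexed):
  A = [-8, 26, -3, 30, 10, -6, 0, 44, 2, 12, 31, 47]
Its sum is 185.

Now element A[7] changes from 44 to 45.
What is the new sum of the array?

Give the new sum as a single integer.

Answer: 186

Derivation:
Old value at index 7: 44
New value at index 7: 45
Delta = 45 - 44 = 1
New sum = old_sum + delta = 185 + (1) = 186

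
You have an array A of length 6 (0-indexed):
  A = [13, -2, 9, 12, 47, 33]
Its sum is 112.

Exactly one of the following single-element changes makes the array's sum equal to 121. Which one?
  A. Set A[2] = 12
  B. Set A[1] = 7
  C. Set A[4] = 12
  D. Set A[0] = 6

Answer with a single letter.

Answer: B

Derivation:
Option A: A[2] 9->12, delta=3, new_sum=112+(3)=115
Option B: A[1] -2->7, delta=9, new_sum=112+(9)=121 <-- matches target
Option C: A[4] 47->12, delta=-35, new_sum=112+(-35)=77
Option D: A[0] 13->6, delta=-7, new_sum=112+(-7)=105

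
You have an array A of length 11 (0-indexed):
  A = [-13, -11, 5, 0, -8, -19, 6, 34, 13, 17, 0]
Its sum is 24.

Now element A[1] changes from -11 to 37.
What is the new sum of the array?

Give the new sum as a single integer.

Old value at index 1: -11
New value at index 1: 37
Delta = 37 - -11 = 48
New sum = old_sum + delta = 24 + (48) = 72

Answer: 72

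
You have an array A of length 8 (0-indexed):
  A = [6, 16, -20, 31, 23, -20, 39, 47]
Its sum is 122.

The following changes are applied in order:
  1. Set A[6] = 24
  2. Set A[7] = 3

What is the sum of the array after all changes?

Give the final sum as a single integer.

Initial sum: 122
Change 1: A[6] 39 -> 24, delta = -15, sum = 107
Change 2: A[7] 47 -> 3, delta = -44, sum = 63

Answer: 63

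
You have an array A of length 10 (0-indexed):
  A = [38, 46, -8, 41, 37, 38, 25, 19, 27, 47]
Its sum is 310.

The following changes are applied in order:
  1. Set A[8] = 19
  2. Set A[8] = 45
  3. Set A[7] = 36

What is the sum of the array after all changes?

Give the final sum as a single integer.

Initial sum: 310
Change 1: A[8] 27 -> 19, delta = -8, sum = 302
Change 2: A[8] 19 -> 45, delta = 26, sum = 328
Change 3: A[7] 19 -> 36, delta = 17, sum = 345

Answer: 345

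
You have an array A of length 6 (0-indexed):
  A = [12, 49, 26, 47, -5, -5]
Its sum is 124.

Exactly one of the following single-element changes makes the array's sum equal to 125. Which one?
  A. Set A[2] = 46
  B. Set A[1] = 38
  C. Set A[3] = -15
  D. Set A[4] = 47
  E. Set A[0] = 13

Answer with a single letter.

Option A: A[2] 26->46, delta=20, new_sum=124+(20)=144
Option B: A[1] 49->38, delta=-11, new_sum=124+(-11)=113
Option C: A[3] 47->-15, delta=-62, new_sum=124+(-62)=62
Option D: A[4] -5->47, delta=52, new_sum=124+(52)=176
Option E: A[0] 12->13, delta=1, new_sum=124+(1)=125 <-- matches target

Answer: E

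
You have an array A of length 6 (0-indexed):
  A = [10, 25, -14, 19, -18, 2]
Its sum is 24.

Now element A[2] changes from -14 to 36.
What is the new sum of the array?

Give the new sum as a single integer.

Answer: 74

Derivation:
Old value at index 2: -14
New value at index 2: 36
Delta = 36 - -14 = 50
New sum = old_sum + delta = 24 + (50) = 74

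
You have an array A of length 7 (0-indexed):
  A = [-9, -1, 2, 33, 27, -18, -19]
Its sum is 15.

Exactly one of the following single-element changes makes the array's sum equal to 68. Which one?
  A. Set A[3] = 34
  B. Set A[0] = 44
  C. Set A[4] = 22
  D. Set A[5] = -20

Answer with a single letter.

Answer: B

Derivation:
Option A: A[3] 33->34, delta=1, new_sum=15+(1)=16
Option B: A[0] -9->44, delta=53, new_sum=15+(53)=68 <-- matches target
Option C: A[4] 27->22, delta=-5, new_sum=15+(-5)=10
Option D: A[5] -18->-20, delta=-2, new_sum=15+(-2)=13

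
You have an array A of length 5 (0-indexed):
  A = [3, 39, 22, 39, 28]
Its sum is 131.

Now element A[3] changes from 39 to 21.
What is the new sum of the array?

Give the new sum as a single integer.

Answer: 113

Derivation:
Old value at index 3: 39
New value at index 3: 21
Delta = 21 - 39 = -18
New sum = old_sum + delta = 131 + (-18) = 113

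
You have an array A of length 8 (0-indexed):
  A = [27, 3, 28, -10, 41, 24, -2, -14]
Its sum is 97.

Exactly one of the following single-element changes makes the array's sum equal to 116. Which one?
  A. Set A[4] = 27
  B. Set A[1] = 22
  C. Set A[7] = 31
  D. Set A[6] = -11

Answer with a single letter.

Answer: B

Derivation:
Option A: A[4] 41->27, delta=-14, new_sum=97+(-14)=83
Option B: A[1] 3->22, delta=19, new_sum=97+(19)=116 <-- matches target
Option C: A[7] -14->31, delta=45, new_sum=97+(45)=142
Option D: A[6] -2->-11, delta=-9, new_sum=97+(-9)=88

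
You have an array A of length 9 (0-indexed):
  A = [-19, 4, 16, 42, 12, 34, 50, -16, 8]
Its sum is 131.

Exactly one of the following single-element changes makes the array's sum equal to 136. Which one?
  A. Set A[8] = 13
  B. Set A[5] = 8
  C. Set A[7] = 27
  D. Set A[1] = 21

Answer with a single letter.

Answer: A

Derivation:
Option A: A[8] 8->13, delta=5, new_sum=131+(5)=136 <-- matches target
Option B: A[5] 34->8, delta=-26, new_sum=131+(-26)=105
Option C: A[7] -16->27, delta=43, new_sum=131+(43)=174
Option D: A[1] 4->21, delta=17, new_sum=131+(17)=148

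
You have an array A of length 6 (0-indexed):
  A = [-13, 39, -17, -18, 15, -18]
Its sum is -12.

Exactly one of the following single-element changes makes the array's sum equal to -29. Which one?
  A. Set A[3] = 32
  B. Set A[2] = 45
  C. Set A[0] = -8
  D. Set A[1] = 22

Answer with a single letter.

Option A: A[3] -18->32, delta=50, new_sum=-12+(50)=38
Option B: A[2] -17->45, delta=62, new_sum=-12+(62)=50
Option C: A[0] -13->-8, delta=5, new_sum=-12+(5)=-7
Option D: A[1] 39->22, delta=-17, new_sum=-12+(-17)=-29 <-- matches target

Answer: D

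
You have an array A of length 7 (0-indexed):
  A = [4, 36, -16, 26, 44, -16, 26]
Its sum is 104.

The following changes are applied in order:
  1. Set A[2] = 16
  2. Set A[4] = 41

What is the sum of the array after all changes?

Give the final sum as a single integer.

Answer: 133

Derivation:
Initial sum: 104
Change 1: A[2] -16 -> 16, delta = 32, sum = 136
Change 2: A[4] 44 -> 41, delta = -3, sum = 133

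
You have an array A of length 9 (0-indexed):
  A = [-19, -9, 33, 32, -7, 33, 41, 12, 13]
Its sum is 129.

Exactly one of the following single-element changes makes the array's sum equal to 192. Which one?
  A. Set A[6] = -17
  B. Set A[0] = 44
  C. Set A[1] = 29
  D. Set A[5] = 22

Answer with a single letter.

Answer: B

Derivation:
Option A: A[6] 41->-17, delta=-58, new_sum=129+(-58)=71
Option B: A[0] -19->44, delta=63, new_sum=129+(63)=192 <-- matches target
Option C: A[1] -9->29, delta=38, new_sum=129+(38)=167
Option D: A[5] 33->22, delta=-11, new_sum=129+(-11)=118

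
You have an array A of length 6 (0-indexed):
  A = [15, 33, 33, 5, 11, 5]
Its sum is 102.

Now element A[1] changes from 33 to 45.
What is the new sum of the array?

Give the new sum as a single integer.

Answer: 114

Derivation:
Old value at index 1: 33
New value at index 1: 45
Delta = 45 - 33 = 12
New sum = old_sum + delta = 102 + (12) = 114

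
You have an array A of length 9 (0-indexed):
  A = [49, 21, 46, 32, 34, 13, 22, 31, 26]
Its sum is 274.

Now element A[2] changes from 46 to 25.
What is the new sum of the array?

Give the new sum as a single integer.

Answer: 253

Derivation:
Old value at index 2: 46
New value at index 2: 25
Delta = 25 - 46 = -21
New sum = old_sum + delta = 274 + (-21) = 253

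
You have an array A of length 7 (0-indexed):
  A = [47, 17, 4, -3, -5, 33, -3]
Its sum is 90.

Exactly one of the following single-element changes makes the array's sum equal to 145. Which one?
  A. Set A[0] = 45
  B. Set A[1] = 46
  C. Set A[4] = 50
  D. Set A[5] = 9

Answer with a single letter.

Option A: A[0] 47->45, delta=-2, new_sum=90+(-2)=88
Option B: A[1] 17->46, delta=29, new_sum=90+(29)=119
Option C: A[4] -5->50, delta=55, new_sum=90+(55)=145 <-- matches target
Option D: A[5] 33->9, delta=-24, new_sum=90+(-24)=66

Answer: C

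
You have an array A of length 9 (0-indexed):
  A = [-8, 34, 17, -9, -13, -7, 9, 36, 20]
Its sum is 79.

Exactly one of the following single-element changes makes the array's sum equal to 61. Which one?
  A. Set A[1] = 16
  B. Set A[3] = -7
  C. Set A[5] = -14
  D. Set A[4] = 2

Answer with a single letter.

Answer: A

Derivation:
Option A: A[1] 34->16, delta=-18, new_sum=79+(-18)=61 <-- matches target
Option B: A[3] -9->-7, delta=2, new_sum=79+(2)=81
Option C: A[5] -7->-14, delta=-7, new_sum=79+(-7)=72
Option D: A[4] -13->2, delta=15, new_sum=79+(15)=94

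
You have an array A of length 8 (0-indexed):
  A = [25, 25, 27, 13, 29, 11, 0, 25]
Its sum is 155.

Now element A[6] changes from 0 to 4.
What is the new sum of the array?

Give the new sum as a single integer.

Answer: 159

Derivation:
Old value at index 6: 0
New value at index 6: 4
Delta = 4 - 0 = 4
New sum = old_sum + delta = 155 + (4) = 159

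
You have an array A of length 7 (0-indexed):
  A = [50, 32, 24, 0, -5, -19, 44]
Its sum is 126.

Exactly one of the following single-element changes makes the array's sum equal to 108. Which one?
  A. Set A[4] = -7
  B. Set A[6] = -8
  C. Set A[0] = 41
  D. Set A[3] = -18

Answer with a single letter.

Option A: A[4] -5->-7, delta=-2, new_sum=126+(-2)=124
Option B: A[6] 44->-8, delta=-52, new_sum=126+(-52)=74
Option C: A[0] 50->41, delta=-9, new_sum=126+(-9)=117
Option D: A[3] 0->-18, delta=-18, new_sum=126+(-18)=108 <-- matches target

Answer: D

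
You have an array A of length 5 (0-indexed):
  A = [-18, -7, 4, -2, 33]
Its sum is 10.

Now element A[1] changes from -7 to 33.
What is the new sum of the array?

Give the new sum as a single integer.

Answer: 50

Derivation:
Old value at index 1: -7
New value at index 1: 33
Delta = 33 - -7 = 40
New sum = old_sum + delta = 10 + (40) = 50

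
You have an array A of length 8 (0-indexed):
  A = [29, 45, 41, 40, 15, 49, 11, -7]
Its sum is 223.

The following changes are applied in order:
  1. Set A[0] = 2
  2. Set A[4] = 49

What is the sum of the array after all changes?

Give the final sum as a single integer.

Initial sum: 223
Change 1: A[0] 29 -> 2, delta = -27, sum = 196
Change 2: A[4] 15 -> 49, delta = 34, sum = 230

Answer: 230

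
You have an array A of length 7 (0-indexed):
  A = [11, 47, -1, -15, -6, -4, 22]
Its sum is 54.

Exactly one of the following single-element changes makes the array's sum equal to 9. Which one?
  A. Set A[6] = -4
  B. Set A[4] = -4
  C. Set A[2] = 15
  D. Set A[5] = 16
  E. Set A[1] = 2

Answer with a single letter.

Option A: A[6] 22->-4, delta=-26, new_sum=54+(-26)=28
Option B: A[4] -6->-4, delta=2, new_sum=54+(2)=56
Option C: A[2] -1->15, delta=16, new_sum=54+(16)=70
Option D: A[5] -4->16, delta=20, new_sum=54+(20)=74
Option E: A[1] 47->2, delta=-45, new_sum=54+(-45)=9 <-- matches target

Answer: E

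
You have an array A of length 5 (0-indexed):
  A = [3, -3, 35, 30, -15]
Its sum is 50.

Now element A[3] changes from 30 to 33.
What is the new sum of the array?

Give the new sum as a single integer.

Answer: 53

Derivation:
Old value at index 3: 30
New value at index 3: 33
Delta = 33 - 30 = 3
New sum = old_sum + delta = 50 + (3) = 53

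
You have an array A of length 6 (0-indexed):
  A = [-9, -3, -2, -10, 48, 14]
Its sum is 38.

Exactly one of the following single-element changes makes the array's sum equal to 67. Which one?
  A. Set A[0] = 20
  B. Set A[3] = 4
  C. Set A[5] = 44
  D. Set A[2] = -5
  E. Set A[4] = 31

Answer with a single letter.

Answer: A

Derivation:
Option A: A[0] -9->20, delta=29, new_sum=38+(29)=67 <-- matches target
Option B: A[3] -10->4, delta=14, new_sum=38+(14)=52
Option C: A[5] 14->44, delta=30, new_sum=38+(30)=68
Option D: A[2] -2->-5, delta=-3, new_sum=38+(-3)=35
Option E: A[4] 48->31, delta=-17, new_sum=38+(-17)=21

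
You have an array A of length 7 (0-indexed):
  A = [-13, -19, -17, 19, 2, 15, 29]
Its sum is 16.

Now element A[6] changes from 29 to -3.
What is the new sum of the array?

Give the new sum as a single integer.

Answer: -16

Derivation:
Old value at index 6: 29
New value at index 6: -3
Delta = -3 - 29 = -32
New sum = old_sum + delta = 16 + (-32) = -16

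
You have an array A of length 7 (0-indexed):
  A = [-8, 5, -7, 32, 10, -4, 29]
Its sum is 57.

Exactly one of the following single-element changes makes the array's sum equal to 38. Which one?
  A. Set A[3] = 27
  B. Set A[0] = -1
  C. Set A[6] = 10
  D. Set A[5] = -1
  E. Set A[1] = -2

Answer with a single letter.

Option A: A[3] 32->27, delta=-5, new_sum=57+(-5)=52
Option B: A[0] -8->-1, delta=7, new_sum=57+(7)=64
Option C: A[6] 29->10, delta=-19, new_sum=57+(-19)=38 <-- matches target
Option D: A[5] -4->-1, delta=3, new_sum=57+(3)=60
Option E: A[1] 5->-2, delta=-7, new_sum=57+(-7)=50

Answer: C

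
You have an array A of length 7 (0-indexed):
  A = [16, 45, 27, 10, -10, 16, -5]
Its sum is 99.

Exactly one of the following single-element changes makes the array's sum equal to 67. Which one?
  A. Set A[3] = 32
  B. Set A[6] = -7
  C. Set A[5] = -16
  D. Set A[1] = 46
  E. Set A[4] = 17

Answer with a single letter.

Answer: C

Derivation:
Option A: A[3] 10->32, delta=22, new_sum=99+(22)=121
Option B: A[6] -5->-7, delta=-2, new_sum=99+(-2)=97
Option C: A[5] 16->-16, delta=-32, new_sum=99+(-32)=67 <-- matches target
Option D: A[1] 45->46, delta=1, new_sum=99+(1)=100
Option E: A[4] -10->17, delta=27, new_sum=99+(27)=126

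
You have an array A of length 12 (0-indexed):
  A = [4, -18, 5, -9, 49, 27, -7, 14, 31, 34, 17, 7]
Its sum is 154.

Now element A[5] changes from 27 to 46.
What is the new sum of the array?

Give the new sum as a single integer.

Answer: 173

Derivation:
Old value at index 5: 27
New value at index 5: 46
Delta = 46 - 27 = 19
New sum = old_sum + delta = 154 + (19) = 173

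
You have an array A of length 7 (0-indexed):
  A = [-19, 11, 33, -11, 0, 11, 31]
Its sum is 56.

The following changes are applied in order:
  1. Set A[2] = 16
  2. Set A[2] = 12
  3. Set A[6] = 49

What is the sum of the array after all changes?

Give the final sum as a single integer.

Answer: 53

Derivation:
Initial sum: 56
Change 1: A[2] 33 -> 16, delta = -17, sum = 39
Change 2: A[2] 16 -> 12, delta = -4, sum = 35
Change 3: A[6] 31 -> 49, delta = 18, sum = 53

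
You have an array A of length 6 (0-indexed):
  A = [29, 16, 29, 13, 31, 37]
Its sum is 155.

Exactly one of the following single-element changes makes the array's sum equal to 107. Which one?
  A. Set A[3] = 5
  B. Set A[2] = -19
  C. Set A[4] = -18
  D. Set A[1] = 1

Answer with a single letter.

Answer: B

Derivation:
Option A: A[3] 13->5, delta=-8, new_sum=155+(-8)=147
Option B: A[2] 29->-19, delta=-48, new_sum=155+(-48)=107 <-- matches target
Option C: A[4] 31->-18, delta=-49, new_sum=155+(-49)=106
Option D: A[1] 16->1, delta=-15, new_sum=155+(-15)=140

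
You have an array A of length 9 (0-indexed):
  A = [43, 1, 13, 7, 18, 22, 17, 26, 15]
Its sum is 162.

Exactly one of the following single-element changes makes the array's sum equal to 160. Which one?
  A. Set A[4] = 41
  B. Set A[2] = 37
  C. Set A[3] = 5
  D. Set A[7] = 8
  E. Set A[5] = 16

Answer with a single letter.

Option A: A[4] 18->41, delta=23, new_sum=162+(23)=185
Option B: A[2] 13->37, delta=24, new_sum=162+(24)=186
Option C: A[3] 7->5, delta=-2, new_sum=162+(-2)=160 <-- matches target
Option D: A[7] 26->8, delta=-18, new_sum=162+(-18)=144
Option E: A[5] 22->16, delta=-6, new_sum=162+(-6)=156

Answer: C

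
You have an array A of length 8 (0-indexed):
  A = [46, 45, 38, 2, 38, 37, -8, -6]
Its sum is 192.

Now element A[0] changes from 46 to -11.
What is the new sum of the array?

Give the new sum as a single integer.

Old value at index 0: 46
New value at index 0: -11
Delta = -11 - 46 = -57
New sum = old_sum + delta = 192 + (-57) = 135

Answer: 135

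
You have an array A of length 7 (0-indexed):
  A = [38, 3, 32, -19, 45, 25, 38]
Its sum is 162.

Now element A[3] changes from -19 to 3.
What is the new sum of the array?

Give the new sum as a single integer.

Answer: 184

Derivation:
Old value at index 3: -19
New value at index 3: 3
Delta = 3 - -19 = 22
New sum = old_sum + delta = 162 + (22) = 184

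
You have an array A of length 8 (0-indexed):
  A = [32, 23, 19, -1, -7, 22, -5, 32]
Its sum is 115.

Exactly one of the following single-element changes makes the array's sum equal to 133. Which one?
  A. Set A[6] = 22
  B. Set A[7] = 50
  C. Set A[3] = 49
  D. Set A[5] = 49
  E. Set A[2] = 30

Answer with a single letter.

Answer: B

Derivation:
Option A: A[6] -5->22, delta=27, new_sum=115+(27)=142
Option B: A[7] 32->50, delta=18, new_sum=115+(18)=133 <-- matches target
Option C: A[3] -1->49, delta=50, new_sum=115+(50)=165
Option D: A[5] 22->49, delta=27, new_sum=115+(27)=142
Option E: A[2] 19->30, delta=11, new_sum=115+(11)=126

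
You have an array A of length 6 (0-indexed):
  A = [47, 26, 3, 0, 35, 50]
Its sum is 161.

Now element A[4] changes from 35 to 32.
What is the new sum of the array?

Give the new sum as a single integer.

Answer: 158

Derivation:
Old value at index 4: 35
New value at index 4: 32
Delta = 32 - 35 = -3
New sum = old_sum + delta = 161 + (-3) = 158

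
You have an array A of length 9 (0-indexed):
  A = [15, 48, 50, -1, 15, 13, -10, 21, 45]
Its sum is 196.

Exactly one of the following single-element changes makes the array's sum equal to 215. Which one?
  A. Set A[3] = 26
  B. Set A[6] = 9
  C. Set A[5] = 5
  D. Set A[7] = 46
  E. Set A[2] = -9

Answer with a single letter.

Option A: A[3] -1->26, delta=27, new_sum=196+(27)=223
Option B: A[6] -10->9, delta=19, new_sum=196+(19)=215 <-- matches target
Option C: A[5] 13->5, delta=-8, new_sum=196+(-8)=188
Option D: A[7] 21->46, delta=25, new_sum=196+(25)=221
Option E: A[2] 50->-9, delta=-59, new_sum=196+(-59)=137

Answer: B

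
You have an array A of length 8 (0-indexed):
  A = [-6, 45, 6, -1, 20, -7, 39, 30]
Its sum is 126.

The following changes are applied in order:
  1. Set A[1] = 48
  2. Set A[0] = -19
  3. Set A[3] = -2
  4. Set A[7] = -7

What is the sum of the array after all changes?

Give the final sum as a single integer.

Answer: 78

Derivation:
Initial sum: 126
Change 1: A[1] 45 -> 48, delta = 3, sum = 129
Change 2: A[0] -6 -> -19, delta = -13, sum = 116
Change 3: A[3] -1 -> -2, delta = -1, sum = 115
Change 4: A[7] 30 -> -7, delta = -37, sum = 78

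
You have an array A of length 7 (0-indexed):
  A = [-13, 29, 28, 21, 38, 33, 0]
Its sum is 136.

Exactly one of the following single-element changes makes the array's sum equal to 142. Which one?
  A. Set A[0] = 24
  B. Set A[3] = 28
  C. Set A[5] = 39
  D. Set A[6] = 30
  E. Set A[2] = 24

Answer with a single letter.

Answer: C

Derivation:
Option A: A[0] -13->24, delta=37, new_sum=136+(37)=173
Option B: A[3] 21->28, delta=7, new_sum=136+(7)=143
Option C: A[5] 33->39, delta=6, new_sum=136+(6)=142 <-- matches target
Option D: A[6] 0->30, delta=30, new_sum=136+(30)=166
Option E: A[2] 28->24, delta=-4, new_sum=136+(-4)=132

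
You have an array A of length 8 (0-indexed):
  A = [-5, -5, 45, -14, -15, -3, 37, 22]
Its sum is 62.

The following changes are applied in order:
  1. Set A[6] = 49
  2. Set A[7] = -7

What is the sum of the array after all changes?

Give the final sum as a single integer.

Answer: 45

Derivation:
Initial sum: 62
Change 1: A[6] 37 -> 49, delta = 12, sum = 74
Change 2: A[7] 22 -> -7, delta = -29, sum = 45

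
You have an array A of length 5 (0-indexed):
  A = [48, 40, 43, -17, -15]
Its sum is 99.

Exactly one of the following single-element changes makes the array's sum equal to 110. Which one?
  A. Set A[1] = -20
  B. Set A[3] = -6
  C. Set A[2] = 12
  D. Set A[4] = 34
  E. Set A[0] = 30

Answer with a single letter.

Option A: A[1] 40->-20, delta=-60, new_sum=99+(-60)=39
Option B: A[3] -17->-6, delta=11, new_sum=99+(11)=110 <-- matches target
Option C: A[2] 43->12, delta=-31, new_sum=99+(-31)=68
Option D: A[4] -15->34, delta=49, new_sum=99+(49)=148
Option E: A[0] 48->30, delta=-18, new_sum=99+(-18)=81

Answer: B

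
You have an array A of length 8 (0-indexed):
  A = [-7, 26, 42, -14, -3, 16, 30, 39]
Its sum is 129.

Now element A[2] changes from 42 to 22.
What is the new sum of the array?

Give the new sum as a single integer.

Old value at index 2: 42
New value at index 2: 22
Delta = 22 - 42 = -20
New sum = old_sum + delta = 129 + (-20) = 109

Answer: 109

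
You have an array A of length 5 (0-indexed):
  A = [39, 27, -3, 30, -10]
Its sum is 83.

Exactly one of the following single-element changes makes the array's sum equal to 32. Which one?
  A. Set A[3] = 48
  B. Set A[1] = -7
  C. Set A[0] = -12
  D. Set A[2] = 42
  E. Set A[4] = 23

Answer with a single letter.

Option A: A[3] 30->48, delta=18, new_sum=83+(18)=101
Option B: A[1] 27->-7, delta=-34, new_sum=83+(-34)=49
Option C: A[0] 39->-12, delta=-51, new_sum=83+(-51)=32 <-- matches target
Option D: A[2] -3->42, delta=45, new_sum=83+(45)=128
Option E: A[4] -10->23, delta=33, new_sum=83+(33)=116

Answer: C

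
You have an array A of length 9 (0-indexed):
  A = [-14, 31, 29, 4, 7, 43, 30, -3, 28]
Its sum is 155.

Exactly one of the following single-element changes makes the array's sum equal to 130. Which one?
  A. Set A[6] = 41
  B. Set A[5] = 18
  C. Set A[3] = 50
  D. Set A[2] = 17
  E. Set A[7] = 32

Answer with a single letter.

Answer: B

Derivation:
Option A: A[6] 30->41, delta=11, new_sum=155+(11)=166
Option B: A[5] 43->18, delta=-25, new_sum=155+(-25)=130 <-- matches target
Option C: A[3] 4->50, delta=46, new_sum=155+(46)=201
Option D: A[2] 29->17, delta=-12, new_sum=155+(-12)=143
Option E: A[7] -3->32, delta=35, new_sum=155+(35)=190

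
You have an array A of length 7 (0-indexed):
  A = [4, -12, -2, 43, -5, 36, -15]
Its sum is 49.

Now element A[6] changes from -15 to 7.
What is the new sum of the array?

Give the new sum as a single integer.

Answer: 71

Derivation:
Old value at index 6: -15
New value at index 6: 7
Delta = 7 - -15 = 22
New sum = old_sum + delta = 49 + (22) = 71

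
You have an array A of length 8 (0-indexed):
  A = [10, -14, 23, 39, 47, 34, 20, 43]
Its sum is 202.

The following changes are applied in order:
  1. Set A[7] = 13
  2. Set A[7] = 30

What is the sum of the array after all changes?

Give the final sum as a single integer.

Answer: 189

Derivation:
Initial sum: 202
Change 1: A[7] 43 -> 13, delta = -30, sum = 172
Change 2: A[7] 13 -> 30, delta = 17, sum = 189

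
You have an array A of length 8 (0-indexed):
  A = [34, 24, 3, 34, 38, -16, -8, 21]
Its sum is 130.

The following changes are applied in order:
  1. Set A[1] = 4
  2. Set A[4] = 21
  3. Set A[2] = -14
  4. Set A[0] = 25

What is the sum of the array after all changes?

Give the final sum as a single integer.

Initial sum: 130
Change 1: A[1] 24 -> 4, delta = -20, sum = 110
Change 2: A[4] 38 -> 21, delta = -17, sum = 93
Change 3: A[2] 3 -> -14, delta = -17, sum = 76
Change 4: A[0] 34 -> 25, delta = -9, sum = 67

Answer: 67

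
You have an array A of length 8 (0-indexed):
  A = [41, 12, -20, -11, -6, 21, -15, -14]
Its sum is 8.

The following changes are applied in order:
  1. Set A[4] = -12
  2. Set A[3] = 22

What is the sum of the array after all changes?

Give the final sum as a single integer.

Initial sum: 8
Change 1: A[4] -6 -> -12, delta = -6, sum = 2
Change 2: A[3] -11 -> 22, delta = 33, sum = 35

Answer: 35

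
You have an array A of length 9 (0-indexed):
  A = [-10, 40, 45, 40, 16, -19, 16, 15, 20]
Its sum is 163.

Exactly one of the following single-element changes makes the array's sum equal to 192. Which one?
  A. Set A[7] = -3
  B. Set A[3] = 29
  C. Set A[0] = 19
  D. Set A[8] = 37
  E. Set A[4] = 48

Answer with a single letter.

Option A: A[7] 15->-3, delta=-18, new_sum=163+(-18)=145
Option B: A[3] 40->29, delta=-11, new_sum=163+(-11)=152
Option C: A[0] -10->19, delta=29, new_sum=163+(29)=192 <-- matches target
Option D: A[8] 20->37, delta=17, new_sum=163+(17)=180
Option E: A[4] 16->48, delta=32, new_sum=163+(32)=195

Answer: C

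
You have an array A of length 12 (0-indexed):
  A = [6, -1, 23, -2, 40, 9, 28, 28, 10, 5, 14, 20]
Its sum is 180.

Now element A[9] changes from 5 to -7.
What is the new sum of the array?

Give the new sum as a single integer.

Old value at index 9: 5
New value at index 9: -7
Delta = -7 - 5 = -12
New sum = old_sum + delta = 180 + (-12) = 168

Answer: 168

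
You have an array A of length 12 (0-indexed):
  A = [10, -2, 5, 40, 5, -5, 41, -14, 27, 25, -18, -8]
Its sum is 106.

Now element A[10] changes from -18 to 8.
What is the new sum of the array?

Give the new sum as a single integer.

Answer: 132

Derivation:
Old value at index 10: -18
New value at index 10: 8
Delta = 8 - -18 = 26
New sum = old_sum + delta = 106 + (26) = 132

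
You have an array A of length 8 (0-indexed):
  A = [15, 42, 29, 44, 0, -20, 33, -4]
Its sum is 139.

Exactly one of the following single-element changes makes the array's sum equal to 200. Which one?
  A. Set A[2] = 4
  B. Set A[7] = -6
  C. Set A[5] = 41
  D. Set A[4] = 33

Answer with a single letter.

Option A: A[2] 29->4, delta=-25, new_sum=139+(-25)=114
Option B: A[7] -4->-6, delta=-2, new_sum=139+(-2)=137
Option C: A[5] -20->41, delta=61, new_sum=139+(61)=200 <-- matches target
Option D: A[4] 0->33, delta=33, new_sum=139+(33)=172

Answer: C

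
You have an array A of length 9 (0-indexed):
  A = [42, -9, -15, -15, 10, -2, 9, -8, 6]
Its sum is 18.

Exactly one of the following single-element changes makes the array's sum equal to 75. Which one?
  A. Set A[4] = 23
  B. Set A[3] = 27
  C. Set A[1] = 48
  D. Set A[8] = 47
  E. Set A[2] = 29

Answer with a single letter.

Option A: A[4] 10->23, delta=13, new_sum=18+(13)=31
Option B: A[3] -15->27, delta=42, new_sum=18+(42)=60
Option C: A[1] -9->48, delta=57, new_sum=18+(57)=75 <-- matches target
Option D: A[8] 6->47, delta=41, new_sum=18+(41)=59
Option E: A[2] -15->29, delta=44, new_sum=18+(44)=62

Answer: C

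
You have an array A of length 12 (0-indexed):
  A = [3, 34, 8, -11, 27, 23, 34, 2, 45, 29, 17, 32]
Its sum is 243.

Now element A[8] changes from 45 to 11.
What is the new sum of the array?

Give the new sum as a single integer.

Answer: 209

Derivation:
Old value at index 8: 45
New value at index 8: 11
Delta = 11 - 45 = -34
New sum = old_sum + delta = 243 + (-34) = 209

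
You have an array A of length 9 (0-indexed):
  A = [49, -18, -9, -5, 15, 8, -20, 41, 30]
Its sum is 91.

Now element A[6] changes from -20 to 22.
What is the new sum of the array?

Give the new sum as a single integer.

Old value at index 6: -20
New value at index 6: 22
Delta = 22 - -20 = 42
New sum = old_sum + delta = 91 + (42) = 133

Answer: 133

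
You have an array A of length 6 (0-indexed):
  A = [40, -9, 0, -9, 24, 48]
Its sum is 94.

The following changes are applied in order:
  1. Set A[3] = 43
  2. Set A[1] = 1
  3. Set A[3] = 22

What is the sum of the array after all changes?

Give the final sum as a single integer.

Initial sum: 94
Change 1: A[3] -9 -> 43, delta = 52, sum = 146
Change 2: A[1] -9 -> 1, delta = 10, sum = 156
Change 3: A[3] 43 -> 22, delta = -21, sum = 135

Answer: 135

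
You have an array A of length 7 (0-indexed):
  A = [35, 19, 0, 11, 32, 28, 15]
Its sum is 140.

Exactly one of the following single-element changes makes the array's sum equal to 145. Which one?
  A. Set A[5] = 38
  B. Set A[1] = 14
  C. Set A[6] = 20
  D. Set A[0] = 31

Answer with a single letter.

Answer: C

Derivation:
Option A: A[5] 28->38, delta=10, new_sum=140+(10)=150
Option B: A[1] 19->14, delta=-5, new_sum=140+(-5)=135
Option C: A[6] 15->20, delta=5, new_sum=140+(5)=145 <-- matches target
Option D: A[0] 35->31, delta=-4, new_sum=140+(-4)=136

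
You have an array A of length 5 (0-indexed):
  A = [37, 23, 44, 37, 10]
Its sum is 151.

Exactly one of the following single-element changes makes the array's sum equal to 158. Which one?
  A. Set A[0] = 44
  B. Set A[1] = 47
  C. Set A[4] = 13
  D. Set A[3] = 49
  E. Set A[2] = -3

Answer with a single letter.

Option A: A[0] 37->44, delta=7, new_sum=151+(7)=158 <-- matches target
Option B: A[1] 23->47, delta=24, new_sum=151+(24)=175
Option C: A[4] 10->13, delta=3, new_sum=151+(3)=154
Option D: A[3] 37->49, delta=12, new_sum=151+(12)=163
Option E: A[2] 44->-3, delta=-47, new_sum=151+(-47)=104

Answer: A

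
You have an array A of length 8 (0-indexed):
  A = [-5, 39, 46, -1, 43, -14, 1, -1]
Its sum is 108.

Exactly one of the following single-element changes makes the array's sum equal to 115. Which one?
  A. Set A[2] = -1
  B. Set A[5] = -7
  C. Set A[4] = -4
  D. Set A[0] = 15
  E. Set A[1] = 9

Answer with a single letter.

Option A: A[2] 46->-1, delta=-47, new_sum=108+(-47)=61
Option B: A[5] -14->-7, delta=7, new_sum=108+(7)=115 <-- matches target
Option C: A[4] 43->-4, delta=-47, new_sum=108+(-47)=61
Option D: A[0] -5->15, delta=20, new_sum=108+(20)=128
Option E: A[1] 39->9, delta=-30, new_sum=108+(-30)=78

Answer: B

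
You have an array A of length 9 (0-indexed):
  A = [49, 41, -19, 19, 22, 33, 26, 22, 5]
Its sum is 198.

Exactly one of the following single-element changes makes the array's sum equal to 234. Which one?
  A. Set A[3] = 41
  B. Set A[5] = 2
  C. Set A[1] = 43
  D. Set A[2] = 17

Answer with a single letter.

Answer: D

Derivation:
Option A: A[3] 19->41, delta=22, new_sum=198+(22)=220
Option B: A[5] 33->2, delta=-31, new_sum=198+(-31)=167
Option C: A[1] 41->43, delta=2, new_sum=198+(2)=200
Option D: A[2] -19->17, delta=36, new_sum=198+(36)=234 <-- matches target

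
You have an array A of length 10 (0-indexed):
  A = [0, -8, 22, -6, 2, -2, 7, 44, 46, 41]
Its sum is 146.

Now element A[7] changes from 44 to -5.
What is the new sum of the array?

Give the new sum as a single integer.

Answer: 97

Derivation:
Old value at index 7: 44
New value at index 7: -5
Delta = -5 - 44 = -49
New sum = old_sum + delta = 146 + (-49) = 97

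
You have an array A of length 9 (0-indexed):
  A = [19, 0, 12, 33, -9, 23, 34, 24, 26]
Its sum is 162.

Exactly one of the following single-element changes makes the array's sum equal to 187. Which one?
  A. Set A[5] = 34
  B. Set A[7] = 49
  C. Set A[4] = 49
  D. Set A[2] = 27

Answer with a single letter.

Option A: A[5] 23->34, delta=11, new_sum=162+(11)=173
Option B: A[7] 24->49, delta=25, new_sum=162+(25)=187 <-- matches target
Option C: A[4] -9->49, delta=58, new_sum=162+(58)=220
Option D: A[2] 12->27, delta=15, new_sum=162+(15)=177

Answer: B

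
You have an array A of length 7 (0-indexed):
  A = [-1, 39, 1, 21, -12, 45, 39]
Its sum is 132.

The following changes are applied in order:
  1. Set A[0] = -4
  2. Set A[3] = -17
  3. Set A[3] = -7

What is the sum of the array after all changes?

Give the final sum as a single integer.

Answer: 101

Derivation:
Initial sum: 132
Change 1: A[0] -1 -> -4, delta = -3, sum = 129
Change 2: A[3] 21 -> -17, delta = -38, sum = 91
Change 3: A[3] -17 -> -7, delta = 10, sum = 101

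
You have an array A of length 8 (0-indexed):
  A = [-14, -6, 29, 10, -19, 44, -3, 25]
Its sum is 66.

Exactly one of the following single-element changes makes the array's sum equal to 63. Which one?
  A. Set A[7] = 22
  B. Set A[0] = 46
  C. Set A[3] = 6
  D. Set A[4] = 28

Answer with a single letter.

Answer: A

Derivation:
Option A: A[7] 25->22, delta=-3, new_sum=66+(-3)=63 <-- matches target
Option B: A[0] -14->46, delta=60, new_sum=66+(60)=126
Option C: A[3] 10->6, delta=-4, new_sum=66+(-4)=62
Option D: A[4] -19->28, delta=47, new_sum=66+(47)=113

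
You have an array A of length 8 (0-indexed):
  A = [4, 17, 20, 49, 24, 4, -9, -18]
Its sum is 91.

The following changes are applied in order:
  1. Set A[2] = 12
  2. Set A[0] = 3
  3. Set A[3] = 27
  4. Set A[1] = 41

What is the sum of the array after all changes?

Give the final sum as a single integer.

Initial sum: 91
Change 1: A[2] 20 -> 12, delta = -8, sum = 83
Change 2: A[0] 4 -> 3, delta = -1, sum = 82
Change 3: A[3] 49 -> 27, delta = -22, sum = 60
Change 4: A[1] 17 -> 41, delta = 24, sum = 84

Answer: 84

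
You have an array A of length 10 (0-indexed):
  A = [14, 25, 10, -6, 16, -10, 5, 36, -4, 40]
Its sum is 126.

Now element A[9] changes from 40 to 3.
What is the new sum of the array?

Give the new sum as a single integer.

Old value at index 9: 40
New value at index 9: 3
Delta = 3 - 40 = -37
New sum = old_sum + delta = 126 + (-37) = 89

Answer: 89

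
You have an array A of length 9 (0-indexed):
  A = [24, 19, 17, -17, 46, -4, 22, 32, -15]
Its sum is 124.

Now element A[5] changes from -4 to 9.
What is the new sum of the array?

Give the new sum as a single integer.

Answer: 137

Derivation:
Old value at index 5: -4
New value at index 5: 9
Delta = 9 - -4 = 13
New sum = old_sum + delta = 124 + (13) = 137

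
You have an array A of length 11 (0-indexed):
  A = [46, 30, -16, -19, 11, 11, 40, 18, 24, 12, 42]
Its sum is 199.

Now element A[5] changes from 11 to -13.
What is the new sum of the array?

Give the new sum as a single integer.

Answer: 175

Derivation:
Old value at index 5: 11
New value at index 5: -13
Delta = -13 - 11 = -24
New sum = old_sum + delta = 199 + (-24) = 175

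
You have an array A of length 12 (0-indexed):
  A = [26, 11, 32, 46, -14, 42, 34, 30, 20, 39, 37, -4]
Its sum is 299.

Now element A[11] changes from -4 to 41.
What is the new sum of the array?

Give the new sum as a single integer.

Old value at index 11: -4
New value at index 11: 41
Delta = 41 - -4 = 45
New sum = old_sum + delta = 299 + (45) = 344

Answer: 344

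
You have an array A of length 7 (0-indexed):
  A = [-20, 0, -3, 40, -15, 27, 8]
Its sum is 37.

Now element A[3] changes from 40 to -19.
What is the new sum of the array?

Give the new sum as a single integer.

Old value at index 3: 40
New value at index 3: -19
Delta = -19 - 40 = -59
New sum = old_sum + delta = 37 + (-59) = -22

Answer: -22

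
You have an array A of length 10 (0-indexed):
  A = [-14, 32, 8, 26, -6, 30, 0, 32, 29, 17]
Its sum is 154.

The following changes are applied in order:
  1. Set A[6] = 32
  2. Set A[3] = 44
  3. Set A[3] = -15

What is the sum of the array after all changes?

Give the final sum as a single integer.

Answer: 145

Derivation:
Initial sum: 154
Change 1: A[6] 0 -> 32, delta = 32, sum = 186
Change 2: A[3] 26 -> 44, delta = 18, sum = 204
Change 3: A[3] 44 -> -15, delta = -59, sum = 145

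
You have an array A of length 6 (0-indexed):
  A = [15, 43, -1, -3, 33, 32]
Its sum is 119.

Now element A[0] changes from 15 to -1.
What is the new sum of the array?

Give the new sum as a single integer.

Old value at index 0: 15
New value at index 0: -1
Delta = -1 - 15 = -16
New sum = old_sum + delta = 119 + (-16) = 103

Answer: 103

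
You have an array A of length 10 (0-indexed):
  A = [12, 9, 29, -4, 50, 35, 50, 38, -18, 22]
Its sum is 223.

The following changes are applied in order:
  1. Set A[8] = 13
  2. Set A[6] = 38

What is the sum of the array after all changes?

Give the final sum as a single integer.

Initial sum: 223
Change 1: A[8] -18 -> 13, delta = 31, sum = 254
Change 2: A[6] 50 -> 38, delta = -12, sum = 242

Answer: 242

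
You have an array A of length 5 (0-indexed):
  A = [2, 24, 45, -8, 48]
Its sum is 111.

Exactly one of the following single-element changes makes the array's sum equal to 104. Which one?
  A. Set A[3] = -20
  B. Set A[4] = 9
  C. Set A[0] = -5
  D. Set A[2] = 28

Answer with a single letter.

Answer: C

Derivation:
Option A: A[3] -8->-20, delta=-12, new_sum=111+(-12)=99
Option B: A[4] 48->9, delta=-39, new_sum=111+(-39)=72
Option C: A[0] 2->-5, delta=-7, new_sum=111+(-7)=104 <-- matches target
Option D: A[2] 45->28, delta=-17, new_sum=111+(-17)=94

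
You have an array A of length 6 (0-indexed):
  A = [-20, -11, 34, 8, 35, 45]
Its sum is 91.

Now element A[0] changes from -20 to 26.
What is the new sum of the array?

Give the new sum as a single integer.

Answer: 137

Derivation:
Old value at index 0: -20
New value at index 0: 26
Delta = 26 - -20 = 46
New sum = old_sum + delta = 91 + (46) = 137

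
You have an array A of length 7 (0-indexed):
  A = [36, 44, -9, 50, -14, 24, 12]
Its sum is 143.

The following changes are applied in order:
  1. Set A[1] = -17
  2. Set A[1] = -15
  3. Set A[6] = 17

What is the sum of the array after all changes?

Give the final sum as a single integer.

Answer: 89

Derivation:
Initial sum: 143
Change 1: A[1] 44 -> -17, delta = -61, sum = 82
Change 2: A[1] -17 -> -15, delta = 2, sum = 84
Change 3: A[6] 12 -> 17, delta = 5, sum = 89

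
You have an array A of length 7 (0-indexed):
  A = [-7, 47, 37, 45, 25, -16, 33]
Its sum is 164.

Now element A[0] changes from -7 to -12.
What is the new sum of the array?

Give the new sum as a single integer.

Old value at index 0: -7
New value at index 0: -12
Delta = -12 - -7 = -5
New sum = old_sum + delta = 164 + (-5) = 159

Answer: 159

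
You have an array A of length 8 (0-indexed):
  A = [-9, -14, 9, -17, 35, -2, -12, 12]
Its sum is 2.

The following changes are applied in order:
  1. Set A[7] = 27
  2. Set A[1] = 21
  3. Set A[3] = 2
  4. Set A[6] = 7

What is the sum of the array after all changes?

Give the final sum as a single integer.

Answer: 90

Derivation:
Initial sum: 2
Change 1: A[7] 12 -> 27, delta = 15, sum = 17
Change 2: A[1] -14 -> 21, delta = 35, sum = 52
Change 3: A[3] -17 -> 2, delta = 19, sum = 71
Change 4: A[6] -12 -> 7, delta = 19, sum = 90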